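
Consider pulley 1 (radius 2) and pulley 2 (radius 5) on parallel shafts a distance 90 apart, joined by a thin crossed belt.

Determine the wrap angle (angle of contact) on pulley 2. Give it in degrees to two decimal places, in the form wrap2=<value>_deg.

crossed belt: β = asin((r1+r2)/C) = asin(7/90) = 4.4608°
wrap1 = wrap2 = π + 2β = 188.9217°

wrap2=188.92_deg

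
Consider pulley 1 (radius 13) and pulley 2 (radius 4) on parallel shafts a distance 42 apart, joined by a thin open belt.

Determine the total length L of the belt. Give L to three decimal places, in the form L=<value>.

open belt: β = asin((r2−r1)/C) = asin(-9/42) = -12.3736°
wrap1 = π − 2β = 204.7473°
wrap2 = π + 2β = 155.2527°
tangent length = C·cosβ = 41.0244
L = r1·wrap1 + r2·wrap2 + 2·C·cosβ = 13·3.5735 + 4·2.7097 + 2·41.0244 = 139.3431

L=139.343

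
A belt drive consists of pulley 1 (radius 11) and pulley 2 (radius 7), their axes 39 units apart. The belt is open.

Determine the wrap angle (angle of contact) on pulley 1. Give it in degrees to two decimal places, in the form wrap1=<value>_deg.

wrap1=191.77_deg

open belt: β = asin((r2−r1)/C) = asin(-4/39) = -5.8868°
wrap1 = π − 2β = 191.7737°
wrap2 = π + 2β = 168.2263°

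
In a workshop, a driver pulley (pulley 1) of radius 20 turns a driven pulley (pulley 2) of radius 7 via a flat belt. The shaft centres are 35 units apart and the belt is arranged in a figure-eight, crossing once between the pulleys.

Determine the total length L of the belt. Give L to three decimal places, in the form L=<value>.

L=176.944

crossed belt: β = asin((r1+r2)/C) = asin(27/35) = 50.4823°
wrap1 = wrap2 = π + 2β = 280.9647°
tangent length = C·cosβ = 22.2711
L = (r1+r2)·wrap + 2·C·cosβ = 27·4.9038 + 2·22.2711 = 176.9436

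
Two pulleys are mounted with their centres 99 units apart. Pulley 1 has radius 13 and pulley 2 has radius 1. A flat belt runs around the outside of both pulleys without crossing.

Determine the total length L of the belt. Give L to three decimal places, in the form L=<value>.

L=243.439

open belt: β = asin((r2−r1)/C) = asin(-12/99) = -6.9621°
wrap1 = π − 2β = 193.9241°
wrap2 = π + 2β = 166.0759°
tangent length = C·cosβ = 98.2700
L = r1·wrap1 + r2·wrap2 + 2·C·cosβ = 13·3.3846 + 1·2.8986 + 2·98.2700 = 243.4386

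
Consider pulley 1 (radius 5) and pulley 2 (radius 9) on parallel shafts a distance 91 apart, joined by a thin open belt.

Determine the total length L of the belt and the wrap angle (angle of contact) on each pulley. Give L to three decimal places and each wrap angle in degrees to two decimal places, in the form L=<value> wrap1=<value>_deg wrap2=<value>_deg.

L=226.158 wrap1=174.96_deg wrap2=185.04_deg

open belt: β = asin((r2−r1)/C) = asin(4/91) = 2.5193°
wrap1 = π − 2β = 174.9614°
wrap2 = π + 2β = 185.0386°
tangent length = C·cosβ = 90.9120
L = r1·wrap1 + r2·wrap2 + 2·C·cosβ = 5·3.0537 + 9·3.2295 + 2·90.9120 = 226.1581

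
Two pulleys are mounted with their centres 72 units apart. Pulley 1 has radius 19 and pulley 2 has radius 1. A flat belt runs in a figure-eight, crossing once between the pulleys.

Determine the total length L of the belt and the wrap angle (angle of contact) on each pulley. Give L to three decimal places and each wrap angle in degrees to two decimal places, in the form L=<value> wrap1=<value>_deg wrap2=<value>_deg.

crossed belt: β = asin((r1+r2)/C) = asin(20/72) = 16.1276°
wrap1 = wrap2 = π + 2β = 212.2552°
tangent length = C·cosβ = 69.1665
L = (r1+r2)·wrap + 2·C·cosβ = 20·3.7046 + 2·69.1665 = 212.4240

L=212.424 wrap1=212.26_deg wrap2=212.26_deg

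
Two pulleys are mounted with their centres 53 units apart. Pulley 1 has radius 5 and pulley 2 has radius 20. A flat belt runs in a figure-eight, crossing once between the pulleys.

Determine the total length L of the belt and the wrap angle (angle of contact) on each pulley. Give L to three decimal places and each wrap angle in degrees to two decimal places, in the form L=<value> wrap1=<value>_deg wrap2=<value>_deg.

L=196.567 wrap1=236.29_deg wrap2=236.29_deg

crossed belt: β = asin((r1+r2)/C) = asin(25/53) = 28.1446°
wrap1 = wrap2 = π + 2β = 236.2892°
tangent length = C·cosβ = 46.7333
L = (r1+r2)·wrap + 2·C·cosβ = 25·4.1240 + 2·46.7333 = 196.5672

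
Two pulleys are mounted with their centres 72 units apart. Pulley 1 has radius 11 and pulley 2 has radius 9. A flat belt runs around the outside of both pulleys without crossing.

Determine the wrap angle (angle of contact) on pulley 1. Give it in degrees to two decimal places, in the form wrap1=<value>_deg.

wrap1=183.18_deg

open belt: β = asin((r2−r1)/C) = asin(-2/72) = -1.5918°
wrap1 = π − 2β = 183.1835°
wrap2 = π + 2β = 176.8165°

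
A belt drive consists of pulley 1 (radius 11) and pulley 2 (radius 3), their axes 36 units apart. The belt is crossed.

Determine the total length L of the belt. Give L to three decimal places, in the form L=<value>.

L=121.499

crossed belt: β = asin((r1+r2)/C) = asin(14/36) = 22.8854°
wrap1 = wrap2 = π + 2β = 225.7708°
tangent length = C·cosβ = 33.1662
L = (r1+r2)·wrap + 2·C·cosβ = 14·3.9404 + 2·33.1662 = 121.4987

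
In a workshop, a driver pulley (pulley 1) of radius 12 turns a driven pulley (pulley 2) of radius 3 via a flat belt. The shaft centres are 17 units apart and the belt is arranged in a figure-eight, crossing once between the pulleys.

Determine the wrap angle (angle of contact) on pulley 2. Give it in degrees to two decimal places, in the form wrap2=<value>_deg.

crossed belt: β = asin((r1+r2)/C) = asin(15/17) = 61.9275°
wrap1 = wrap2 = π + 2β = 303.8550°

wrap2=303.86_deg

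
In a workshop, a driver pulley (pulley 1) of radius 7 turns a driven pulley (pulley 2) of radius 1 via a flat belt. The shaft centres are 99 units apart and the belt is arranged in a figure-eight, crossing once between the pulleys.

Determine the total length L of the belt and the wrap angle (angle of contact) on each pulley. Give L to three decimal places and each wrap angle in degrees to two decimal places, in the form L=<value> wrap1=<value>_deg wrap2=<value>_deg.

crossed belt: β = asin((r1+r2)/C) = asin(8/99) = 4.6350°
wrap1 = wrap2 = π + 2β = 189.2700°
tangent length = C·cosβ = 98.6762
L = (r1+r2)·wrap + 2·C·cosβ = 8·3.3034 + 2·98.6762 = 223.7796

L=223.780 wrap1=189.27_deg wrap2=189.27_deg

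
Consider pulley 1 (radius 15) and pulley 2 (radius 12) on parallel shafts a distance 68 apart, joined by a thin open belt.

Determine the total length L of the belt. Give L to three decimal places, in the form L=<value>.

L=220.955

open belt: β = asin((r2−r1)/C) = asin(-3/68) = -2.5286°
wrap1 = π − 2β = 185.0572°
wrap2 = π + 2β = 174.9428°
tangent length = C·cosβ = 67.9338
L = r1·wrap1 + r2·wrap2 + 2·C·cosβ = 15·3.2299 + 12·3.0533 + 2·67.9338 = 220.9554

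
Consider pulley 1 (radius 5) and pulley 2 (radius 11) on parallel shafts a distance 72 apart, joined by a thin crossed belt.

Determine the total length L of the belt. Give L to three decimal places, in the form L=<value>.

L=197.836

crossed belt: β = asin((r1+r2)/C) = asin(16/72) = 12.8396°
wrap1 = wrap2 = π + 2β = 205.6792°
tangent length = C·cosβ = 70.1997
L = (r1+r2)·wrap + 2·C·cosβ = 16·3.5898 + 2·70.1997 = 197.8359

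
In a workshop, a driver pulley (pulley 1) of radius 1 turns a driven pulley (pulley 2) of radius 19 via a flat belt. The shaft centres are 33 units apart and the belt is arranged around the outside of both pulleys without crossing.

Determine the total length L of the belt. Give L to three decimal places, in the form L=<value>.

open belt: β = asin((r2−r1)/C) = asin(18/33) = 33.0557°
wrap1 = π − 2β = 113.8885°
wrap2 = π + 2β = 246.1115°
tangent length = C·cosβ = 27.6586
L = r1·wrap1 + r2·wrap2 + 2·C·cosβ = 1·1.9877 + 19·4.2955 + 2·27.6586 = 138.9186

L=138.919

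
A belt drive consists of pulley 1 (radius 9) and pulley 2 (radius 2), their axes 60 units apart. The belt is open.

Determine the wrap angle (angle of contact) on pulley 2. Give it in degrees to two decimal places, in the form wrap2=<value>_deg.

wrap2=166.60_deg

open belt: β = asin((r2−r1)/C) = asin(-7/60) = -6.6998°
wrap1 = π − 2β = 193.3995°
wrap2 = π + 2β = 166.6005°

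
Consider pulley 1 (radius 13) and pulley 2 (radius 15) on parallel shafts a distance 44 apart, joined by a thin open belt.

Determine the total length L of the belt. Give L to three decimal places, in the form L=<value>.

open belt: β = asin((r2−r1)/C) = asin(2/44) = 2.6053°
wrap1 = π − 2β = 174.7895°
wrap2 = π + 2β = 185.2105°
tangent length = C·cosβ = 43.9545
L = r1·wrap1 + r2·wrap2 + 2·C·cosβ = 13·3.0507 + 15·3.2325 + 2·43.9545 = 176.0555

L=176.056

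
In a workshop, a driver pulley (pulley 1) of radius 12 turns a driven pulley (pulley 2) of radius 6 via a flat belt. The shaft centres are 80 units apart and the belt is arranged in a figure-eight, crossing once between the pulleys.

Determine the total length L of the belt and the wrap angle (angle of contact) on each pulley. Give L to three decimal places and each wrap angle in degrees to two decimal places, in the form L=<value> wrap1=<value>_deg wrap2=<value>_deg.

L=220.616 wrap1=206.01_deg wrap2=206.01_deg

crossed belt: β = asin((r1+r2)/C) = asin(18/80) = 13.0029°
wrap1 = wrap2 = π + 2β = 206.0058°
tangent length = C·cosβ = 77.9487
L = (r1+r2)·wrap + 2·C·cosβ = 18·3.5955 + 2·77.9487 = 220.6160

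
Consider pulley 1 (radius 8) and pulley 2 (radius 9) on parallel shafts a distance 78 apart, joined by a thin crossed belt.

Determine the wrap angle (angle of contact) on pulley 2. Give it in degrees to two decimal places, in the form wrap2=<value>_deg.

crossed belt: β = asin((r1+r2)/C) = asin(17/78) = 12.5886°
wrap1 = wrap2 = π + 2β = 205.1772°

wrap2=205.18_deg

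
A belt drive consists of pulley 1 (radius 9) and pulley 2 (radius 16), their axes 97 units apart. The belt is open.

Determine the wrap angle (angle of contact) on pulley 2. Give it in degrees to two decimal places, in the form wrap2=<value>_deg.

wrap2=188.28_deg

open belt: β = asin((r2−r1)/C) = asin(7/97) = 4.1383°
wrap1 = π − 2β = 171.7233°
wrap2 = π + 2β = 188.2767°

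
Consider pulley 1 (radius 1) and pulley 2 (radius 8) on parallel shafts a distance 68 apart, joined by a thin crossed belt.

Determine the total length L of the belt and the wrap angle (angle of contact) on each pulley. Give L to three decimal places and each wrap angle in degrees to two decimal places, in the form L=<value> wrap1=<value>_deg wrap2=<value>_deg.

crossed belt: β = asin((r1+r2)/C) = asin(9/68) = 7.6056°
wrap1 = wrap2 = π + 2β = 195.2112°
tangent length = C·cosβ = 67.4018
L = (r1+r2)·wrap + 2·C·cosβ = 9·3.4071 + 2·67.4018 = 165.4673

L=165.467 wrap1=195.21_deg wrap2=195.21_deg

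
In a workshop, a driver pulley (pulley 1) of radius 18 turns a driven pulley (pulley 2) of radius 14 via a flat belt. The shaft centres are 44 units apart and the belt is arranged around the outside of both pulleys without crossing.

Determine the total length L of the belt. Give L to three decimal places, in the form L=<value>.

open belt: β = asin((r2−r1)/C) = asin(-4/44) = -5.2159°
wrap1 = π − 2β = 190.4318°
wrap2 = π + 2β = 169.5682°
tangent length = C·cosβ = 43.8178
L = r1·wrap1 + r2·wrap2 + 2·C·cosβ = 18·3.3237 + 14·2.9595 + 2·43.8178 = 188.8949

L=188.895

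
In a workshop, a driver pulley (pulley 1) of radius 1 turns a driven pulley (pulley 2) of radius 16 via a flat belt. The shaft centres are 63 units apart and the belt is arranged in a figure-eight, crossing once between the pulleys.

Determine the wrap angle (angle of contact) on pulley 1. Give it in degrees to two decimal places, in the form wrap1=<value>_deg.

crossed belt: β = asin((r1+r2)/C) = asin(17/63) = 15.6548°
wrap1 = wrap2 = π + 2β = 211.3096°

wrap1=211.31_deg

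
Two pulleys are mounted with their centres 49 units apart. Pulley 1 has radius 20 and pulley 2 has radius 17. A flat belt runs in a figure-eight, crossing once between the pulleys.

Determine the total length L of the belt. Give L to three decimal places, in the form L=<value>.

crossed belt: β = asin((r1+r2)/C) = asin(37/49) = 49.0343°
wrap1 = wrap2 = π + 2β = 278.0686°
tangent length = C·cosβ = 32.1248
L = (r1+r2)·wrap + 2·C·cosβ = 37·4.8532 + 2·32.1248 = 243.8184

L=243.818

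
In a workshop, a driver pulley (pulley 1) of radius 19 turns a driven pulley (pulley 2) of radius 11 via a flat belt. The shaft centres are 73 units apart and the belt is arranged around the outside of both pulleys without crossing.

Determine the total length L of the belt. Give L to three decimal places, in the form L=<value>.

L=241.125

open belt: β = asin((r2−r1)/C) = asin(-8/73) = -6.2916°
wrap1 = π − 2β = 192.5833°
wrap2 = π + 2β = 167.4167°
tangent length = C·cosβ = 72.5603
L = r1·wrap1 + r2·wrap2 + 2·C·cosβ = 19·3.3612 + 11·2.9220 + 2·72.5603 = 241.1254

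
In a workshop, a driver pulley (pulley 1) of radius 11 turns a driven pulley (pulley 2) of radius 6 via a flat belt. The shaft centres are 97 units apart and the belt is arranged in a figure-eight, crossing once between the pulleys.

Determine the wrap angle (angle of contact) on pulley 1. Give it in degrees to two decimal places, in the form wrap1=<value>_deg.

wrap1=200.19_deg

crossed belt: β = asin((r1+r2)/C) = asin(17/97) = 10.0937°
wrap1 = wrap2 = π + 2β = 200.1873°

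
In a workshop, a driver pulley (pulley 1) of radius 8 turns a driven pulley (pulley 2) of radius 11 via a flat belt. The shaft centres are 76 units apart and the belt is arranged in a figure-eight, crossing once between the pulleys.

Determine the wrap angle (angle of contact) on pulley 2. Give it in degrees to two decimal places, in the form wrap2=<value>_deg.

wrap2=208.96_deg

crossed belt: β = asin((r1+r2)/C) = asin(19/76) = 14.4775°
wrap1 = wrap2 = π + 2β = 208.9550°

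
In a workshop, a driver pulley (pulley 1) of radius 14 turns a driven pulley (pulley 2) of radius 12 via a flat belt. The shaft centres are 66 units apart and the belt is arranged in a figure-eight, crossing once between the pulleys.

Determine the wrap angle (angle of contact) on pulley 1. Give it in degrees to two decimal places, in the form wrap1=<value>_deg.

crossed belt: β = asin((r1+r2)/C) = asin(26/66) = 23.1998°
wrap1 = wrap2 = π + 2β = 226.3997°

wrap1=226.40_deg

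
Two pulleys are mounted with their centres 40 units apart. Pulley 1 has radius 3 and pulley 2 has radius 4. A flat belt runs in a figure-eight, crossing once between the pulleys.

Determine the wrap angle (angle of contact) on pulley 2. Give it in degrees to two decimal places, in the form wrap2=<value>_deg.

crossed belt: β = asin((r1+r2)/C) = asin(7/40) = 10.0787°
wrap1 = wrap2 = π + 2β = 200.1573°

wrap2=200.16_deg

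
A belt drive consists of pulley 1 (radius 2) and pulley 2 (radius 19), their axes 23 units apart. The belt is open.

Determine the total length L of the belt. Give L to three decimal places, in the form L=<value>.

L=125.238

open belt: β = asin((r2−r1)/C) = asin(17/23) = 47.6574°
wrap1 = π − 2β = 84.6852°
wrap2 = π + 2β = 275.3148°
tangent length = C·cosβ = 15.4919
L = r1·wrap1 + r2·wrap2 + 2·C·cosβ = 2·1.4780 + 19·4.8051 + 2·15.4919 = 125.2378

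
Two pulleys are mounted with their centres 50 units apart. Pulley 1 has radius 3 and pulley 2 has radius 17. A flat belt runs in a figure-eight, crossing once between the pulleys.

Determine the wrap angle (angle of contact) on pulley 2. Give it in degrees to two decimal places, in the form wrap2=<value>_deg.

wrap2=227.16_deg

crossed belt: β = asin((r1+r2)/C) = asin(20/50) = 23.5782°
wrap1 = wrap2 = π + 2β = 227.1564°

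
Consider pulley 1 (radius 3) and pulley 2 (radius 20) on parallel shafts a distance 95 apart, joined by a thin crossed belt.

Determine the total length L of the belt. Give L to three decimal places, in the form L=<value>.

L=267.853

crossed belt: β = asin((r1+r2)/C) = asin(23/95) = 14.0108°
wrap1 = wrap2 = π + 2β = 208.0217°
tangent length = C·cosβ = 92.1737
L = (r1+r2)·wrap + 2·C·cosβ = 23·3.6307 + 2·92.1737 = 267.8527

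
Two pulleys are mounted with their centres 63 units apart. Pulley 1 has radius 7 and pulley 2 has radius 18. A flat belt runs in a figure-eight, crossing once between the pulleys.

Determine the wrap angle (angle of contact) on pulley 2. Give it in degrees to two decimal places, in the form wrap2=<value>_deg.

crossed belt: β = asin((r1+r2)/C) = asin(25/63) = 23.3799°
wrap1 = wrap2 = π + 2β = 226.7597°

wrap2=226.76_deg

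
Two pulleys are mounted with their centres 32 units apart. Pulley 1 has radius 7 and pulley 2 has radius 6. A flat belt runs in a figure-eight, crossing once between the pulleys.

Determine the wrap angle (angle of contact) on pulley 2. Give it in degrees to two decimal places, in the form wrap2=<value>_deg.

wrap2=227.94_deg

crossed belt: β = asin((r1+r2)/C) = asin(13/32) = 23.9695°
wrap1 = wrap2 = π + 2β = 227.9390°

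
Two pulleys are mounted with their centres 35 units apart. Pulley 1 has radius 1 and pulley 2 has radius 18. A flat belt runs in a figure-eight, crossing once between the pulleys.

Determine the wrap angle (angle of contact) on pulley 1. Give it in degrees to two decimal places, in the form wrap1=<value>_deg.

crossed belt: β = asin((r1+r2)/C) = asin(19/35) = 32.8783°
wrap1 = wrap2 = π + 2β = 245.7567°

wrap1=245.76_deg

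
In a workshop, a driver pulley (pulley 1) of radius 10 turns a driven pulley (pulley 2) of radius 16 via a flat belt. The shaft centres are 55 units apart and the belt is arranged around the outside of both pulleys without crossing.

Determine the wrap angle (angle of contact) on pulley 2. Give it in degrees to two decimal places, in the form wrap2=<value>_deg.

wrap2=192.53_deg

open belt: β = asin((r2−r1)/C) = asin(6/55) = 6.2629°
wrap1 = π − 2β = 167.4742°
wrap2 = π + 2β = 192.5258°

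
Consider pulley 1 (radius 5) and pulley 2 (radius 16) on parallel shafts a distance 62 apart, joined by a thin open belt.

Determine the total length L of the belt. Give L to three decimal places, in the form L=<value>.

L=191.930

open belt: β = asin((r2−r1)/C) = asin(11/62) = 10.2195°
wrap1 = π − 2β = 159.5610°
wrap2 = π + 2β = 200.4390°
tangent length = C·cosβ = 61.0164
L = r1·wrap1 + r2·wrap2 + 2·C·cosβ = 5·2.7849 + 16·3.4983 + 2·61.0164 = 191.9302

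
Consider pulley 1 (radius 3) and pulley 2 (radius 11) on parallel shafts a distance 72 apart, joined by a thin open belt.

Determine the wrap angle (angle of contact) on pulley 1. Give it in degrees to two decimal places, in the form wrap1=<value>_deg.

open belt: β = asin((r2−r1)/C) = asin(8/72) = 6.3794°
wrap1 = π − 2β = 167.2413°
wrap2 = π + 2β = 192.7587°

wrap1=167.24_deg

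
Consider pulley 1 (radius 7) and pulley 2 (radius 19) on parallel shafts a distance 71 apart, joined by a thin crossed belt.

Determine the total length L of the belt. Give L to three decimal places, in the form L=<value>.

crossed belt: β = asin((r1+r2)/C) = asin(26/71) = 21.4813°
wrap1 = wrap2 = π + 2β = 222.9626°
tangent length = C·cosβ = 66.0681
L = (r1+r2)·wrap + 2·C·cosβ = 26·3.8914 + 2·66.0681 = 233.3135

L=233.313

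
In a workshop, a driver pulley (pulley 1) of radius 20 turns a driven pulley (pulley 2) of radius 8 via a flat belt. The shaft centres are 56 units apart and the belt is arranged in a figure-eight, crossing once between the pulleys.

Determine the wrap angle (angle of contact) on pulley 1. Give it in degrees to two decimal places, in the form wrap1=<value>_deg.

crossed belt: β = asin((r1+r2)/C) = asin(28/56) = 30.0000°
wrap1 = wrap2 = π + 2β = 240.0000°

wrap1=240.00_deg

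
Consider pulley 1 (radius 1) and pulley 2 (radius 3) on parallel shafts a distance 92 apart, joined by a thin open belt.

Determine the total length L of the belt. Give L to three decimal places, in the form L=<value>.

L=196.610

open belt: β = asin((r2−r1)/C) = asin(2/92) = 1.2457°
wrap1 = π − 2β = 177.5087°
wrap2 = π + 2β = 182.4913°
tangent length = C·cosβ = 91.9783
L = r1·wrap1 + r2·wrap2 + 2·C·cosβ = 1·3.0981 + 3·3.1851 + 2·91.9783 = 196.6099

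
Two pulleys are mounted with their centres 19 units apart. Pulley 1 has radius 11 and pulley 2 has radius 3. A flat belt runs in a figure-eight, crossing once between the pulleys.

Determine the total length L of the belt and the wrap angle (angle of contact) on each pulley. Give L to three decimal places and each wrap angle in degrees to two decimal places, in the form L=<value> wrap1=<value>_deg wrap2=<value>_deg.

crossed belt: β = asin((r1+r2)/C) = asin(14/19) = 47.4631°
wrap1 = wrap2 = π + 2β = 274.9262°
tangent length = C·cosβ = 12.8452
L = (r1+r2)·wrap + 2·C·cosβ = 14·4.7984 + 2·12.8452 = 92.8676

L=92.868 wrap1=274.93_deg wrap2=274.93_deg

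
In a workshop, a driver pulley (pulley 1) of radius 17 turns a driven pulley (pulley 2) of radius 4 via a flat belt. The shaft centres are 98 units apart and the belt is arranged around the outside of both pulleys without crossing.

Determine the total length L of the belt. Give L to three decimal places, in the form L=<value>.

open belt: β = asin((r2−r1)/C) = asin(-13/98) = -7.6229°
wrap1 = π − 2β = 195.2459°
wrap2 = π + 2β = 164.7541°
tangent length = C·cosβ = 97.1339
L = r1·wrap1 + r2·wrap2 + 2·C·cosβ = 17·3.4077 + 4·2.8755 + 2·97.1339 = 263.7005

L=263.700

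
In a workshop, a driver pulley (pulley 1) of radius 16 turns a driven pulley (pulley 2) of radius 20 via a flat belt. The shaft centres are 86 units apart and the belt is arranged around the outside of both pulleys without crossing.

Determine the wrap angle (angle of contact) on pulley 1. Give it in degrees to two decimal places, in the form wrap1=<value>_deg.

wrap1=174.67_deg

open belt: β = asin((r2−r1)/C) = asin(4/86) = 2.6659°
wrap1 = π − 2β = 174.6682°
wrap2 = π + 2β = 185.3318°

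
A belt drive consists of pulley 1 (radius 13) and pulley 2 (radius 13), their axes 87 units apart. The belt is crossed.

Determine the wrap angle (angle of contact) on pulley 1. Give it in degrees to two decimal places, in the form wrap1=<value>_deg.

crossed belt: β = asin((r1+r2)/C) = asin(26/87) = 17.3886°
wrap1 = wrap2 = π + 2β = 214.7772°

wrap1=214.78_deg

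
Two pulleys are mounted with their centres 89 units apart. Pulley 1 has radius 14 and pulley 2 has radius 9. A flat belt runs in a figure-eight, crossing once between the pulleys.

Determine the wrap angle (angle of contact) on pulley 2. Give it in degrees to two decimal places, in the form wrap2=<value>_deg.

wrap2=209.95_deg

crossed belt: β = asin((r1+r2)/C) = asin(23/89) = 14.9767°
wrap1 = wrap2 = π + 2β = 209.9535°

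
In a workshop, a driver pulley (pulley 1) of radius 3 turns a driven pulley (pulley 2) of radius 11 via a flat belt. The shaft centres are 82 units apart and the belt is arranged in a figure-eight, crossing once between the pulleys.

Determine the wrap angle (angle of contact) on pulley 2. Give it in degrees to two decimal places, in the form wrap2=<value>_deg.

crossed belt: β = asin((r1+r2)/C) = asin(14/82) = 9.8304°
wrap1 = wrap2 = π + 2β = 199.6607°

wrap2=199.66_deg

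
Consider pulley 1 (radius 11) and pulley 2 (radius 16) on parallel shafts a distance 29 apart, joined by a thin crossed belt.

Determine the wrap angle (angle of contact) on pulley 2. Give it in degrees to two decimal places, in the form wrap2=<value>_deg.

wrap2=317.19_deg

crossed belt: β = asin((r1+r2)/C) = asin(27/29) = 68.5967°
wrap1 = wrap2 = π + 2β = 317.1933°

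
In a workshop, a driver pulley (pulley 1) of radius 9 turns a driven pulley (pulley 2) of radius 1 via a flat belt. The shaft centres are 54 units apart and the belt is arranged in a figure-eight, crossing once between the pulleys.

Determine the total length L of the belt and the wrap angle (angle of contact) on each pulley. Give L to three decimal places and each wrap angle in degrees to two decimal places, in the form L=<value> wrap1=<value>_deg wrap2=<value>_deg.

L=141.273 wrap1=201.34_deg wrap2=201.34_deg

crossed belt: β = asin((r1+r2)/C) = asin(10/54) = 10.6719°
wrap1 = wrap2 = π + 2β = 201.3439°
tangent length = C·cosβ = 53.0660
L = (r1+r2)·wrap + 2·C·cosβ = 10·3.5141 + 2·53.0660 = 141.2731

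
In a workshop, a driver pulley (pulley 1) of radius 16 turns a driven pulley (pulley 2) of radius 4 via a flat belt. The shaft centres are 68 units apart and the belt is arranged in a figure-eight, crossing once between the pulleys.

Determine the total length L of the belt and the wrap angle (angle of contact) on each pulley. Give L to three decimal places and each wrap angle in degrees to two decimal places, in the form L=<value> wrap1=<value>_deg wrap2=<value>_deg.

L=204.758 wrap1=214.21_deg wrap2=214.21_deg

crossed belt: β = asin((r1+r2)/C) = asin(20/68) = 17.1046°
wrap1 = wrap2 = π + 2β = 214.2093°
tangent length = C·cosβ = 64.9923
L = (r1+r2)·wrap + 2·C·cosβ = 20·3.7387 + 2·64.9923 = 204.7578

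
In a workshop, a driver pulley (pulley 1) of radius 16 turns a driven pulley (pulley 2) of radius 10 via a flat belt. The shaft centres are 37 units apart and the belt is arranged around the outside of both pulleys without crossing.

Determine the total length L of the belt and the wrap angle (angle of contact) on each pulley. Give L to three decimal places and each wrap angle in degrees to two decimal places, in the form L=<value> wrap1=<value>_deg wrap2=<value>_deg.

L=156.657 wrap1=198.66_deg wrap2=161.34_deg

open belt: β = asin((r2−r1)/C) = asin(-6/37) = -9.3324°
wrap1 = π − 2β = 198.6648°
wrap2 = π + 2β = 161.3352°
tangent length = C·cosβ = 36.5103
L = r1·wrap1 + r2·wrap2 + 2·C·cosβ = 16·3.4674 + 10·2.8158 + 2·36.5103 = 156.6565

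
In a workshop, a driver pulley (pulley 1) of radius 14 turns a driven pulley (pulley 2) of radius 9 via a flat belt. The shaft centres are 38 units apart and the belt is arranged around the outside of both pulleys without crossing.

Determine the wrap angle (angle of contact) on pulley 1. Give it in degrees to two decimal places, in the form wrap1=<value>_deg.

wrap1=195.12_deg

open belt: β = asin((r2−r1)/C) = asin(-5/38) = -7.5608°
wrap1 = π − 2β = 195.1217°
wrap2 = π + 2β = 164.8783°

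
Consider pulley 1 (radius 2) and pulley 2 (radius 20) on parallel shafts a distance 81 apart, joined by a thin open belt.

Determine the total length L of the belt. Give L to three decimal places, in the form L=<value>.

open belt: β = asin((r2−r1)/C) = asin(18/81) = 12.8396°
wrap1 = π − 2β = 154.3208°
wrap2 = π + 2β = 205.6792°
tangent length = C·cosβ = 78.9747
L = r1·wrap1 + r2·wrap2 + 2·C·cosβ = 2·2.6934 + 20·3.5898 + 2·78.9747 = 235.1317

L=235.132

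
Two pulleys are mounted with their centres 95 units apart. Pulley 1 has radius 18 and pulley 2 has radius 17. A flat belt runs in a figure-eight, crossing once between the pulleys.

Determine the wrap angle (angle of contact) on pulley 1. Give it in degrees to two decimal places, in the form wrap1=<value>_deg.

wrap1=223.24_deg

crossed belt: β = asin((r1+r2)/C) = asin(35/95) = 21.6183°
wrap1 = wrap2 = π + 2β = 223.2365°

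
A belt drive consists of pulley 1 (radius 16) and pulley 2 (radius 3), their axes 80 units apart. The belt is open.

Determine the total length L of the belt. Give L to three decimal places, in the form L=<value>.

open belt: β = asin((r2−r1)/C) = asin(-13/80) = -9.3520°
wrap1 = π − 2β = 198.7041°
wrap2 = π + 2β = 161.2959°
tangent length = C·cosβ = 78.9367
L = r1·wrap1 + r2·wrap2 + 2·C·cosβ = 16·3.4680 + 3·2.8151 + 2·78.9367 = 221.8074

L=221.807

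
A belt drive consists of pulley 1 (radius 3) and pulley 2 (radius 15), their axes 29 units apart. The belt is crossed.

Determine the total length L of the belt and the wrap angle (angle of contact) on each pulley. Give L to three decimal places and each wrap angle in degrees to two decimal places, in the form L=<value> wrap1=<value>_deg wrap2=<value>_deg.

crossed belt: β = asin((r1+r2)/C) = asin(18/29) = 38.3665°
wrap1 = wrap2 = π + 2β = 256.7330°
tangent length = C·cosβ = 22.7376
L = (r1+r2)·wrap + 2·C·cosβ = 18·4.4808 + 2·22.7376 = 126.1303

L=126.130 wrap1=256.73_deg wrap2=256.73_deg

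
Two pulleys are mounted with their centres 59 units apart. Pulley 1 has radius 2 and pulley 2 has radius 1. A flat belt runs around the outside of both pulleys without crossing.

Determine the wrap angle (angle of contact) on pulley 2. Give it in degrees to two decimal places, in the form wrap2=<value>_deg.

open belt: β = asin((r2−r1)/C) = asin(-1/59) = -0.9712°
wrap1 = π − 2β = 181.9423°
wrap2 = π + 2β = 178.0577°

wrap2=178.06_deg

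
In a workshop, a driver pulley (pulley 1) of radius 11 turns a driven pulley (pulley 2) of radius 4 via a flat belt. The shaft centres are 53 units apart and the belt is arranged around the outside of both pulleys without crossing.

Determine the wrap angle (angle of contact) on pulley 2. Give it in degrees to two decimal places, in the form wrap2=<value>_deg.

open belt: β = asin((r2−r1)/C) = asin(-7/53) = -7.5895°
wrap1 = π − 2β = 195.1791°
wrap2 = π + 2β = 164.8209°

wrap2=164.82_deg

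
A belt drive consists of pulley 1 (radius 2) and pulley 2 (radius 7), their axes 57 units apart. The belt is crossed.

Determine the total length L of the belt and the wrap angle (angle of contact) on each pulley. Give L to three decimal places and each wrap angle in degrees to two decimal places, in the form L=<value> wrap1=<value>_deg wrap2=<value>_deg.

crossed belt: β = asin((r1+r2)/C) = asin(9/57) = 9.0847°
wrap1 = wrap2 = π + 2β = 198.1694°
tangent length = C·cosβ = 56.2850
L = (r1+r2)·wrap + 2·C·cosβ = 9·3.4587 + 2·56.2850 = 143.6984

L=143.698 wrap1=198.17_deg wrap2=198.17_deg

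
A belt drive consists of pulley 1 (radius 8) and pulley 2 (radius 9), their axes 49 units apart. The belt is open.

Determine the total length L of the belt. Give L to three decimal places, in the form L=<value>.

open belt: β = asin((r2−r1)/C) = asin(1/49) = 1.1694°
wrap1 = π − 2β = 177.6612°
wrap2 = π + 2β = 182.3388°
tangent length = C·cosβ = 48.9898
L = r1·wrap1 + r2·wrap2 + 2·C·cosβ = 8·3.1008 + 9·3.1824 + 2·48.9898 = 151.4275

L=151.427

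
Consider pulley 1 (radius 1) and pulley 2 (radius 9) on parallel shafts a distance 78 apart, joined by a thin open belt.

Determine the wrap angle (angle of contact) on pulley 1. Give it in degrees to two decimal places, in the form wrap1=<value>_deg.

open belt: β = asin((r2−r1)/C) = asin(8/78) = 5.8868°
wrap1 = π − 2β = 168.2263°
wrap2 = π + 2β = 191.7737°

wrap1=168.23_deg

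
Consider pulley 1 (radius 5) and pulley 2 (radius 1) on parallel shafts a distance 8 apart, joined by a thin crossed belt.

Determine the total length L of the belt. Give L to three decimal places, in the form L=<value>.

L=39.609

crossed belt: β = asin((r1+r2)/C) = asin(6/8) = 48.5904°
wrap1 = wrap2 = π + 2β = 277.1808°
tangent length = C·cosβ = 5.2915
L = (r1+r2)·wrap + 2·C·cosβ = 6·4.8377 + 2·5.2915 = 39.6093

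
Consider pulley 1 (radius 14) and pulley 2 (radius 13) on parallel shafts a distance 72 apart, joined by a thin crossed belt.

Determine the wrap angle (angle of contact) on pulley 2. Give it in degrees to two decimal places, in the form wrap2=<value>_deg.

crossed belt: β = asin((r1+r2)/C) = asin(27/72) = 22.0243°
wrap1 = wrap2 = π + 2β = 224.0486°

wrap2=224.05_deg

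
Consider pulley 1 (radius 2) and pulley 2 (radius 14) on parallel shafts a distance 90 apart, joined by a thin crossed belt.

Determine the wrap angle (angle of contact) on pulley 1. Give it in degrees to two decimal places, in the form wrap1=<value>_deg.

crossed belt: β = asin((r1+r2)/C) = asin(16/90) = 10.2403°
wrap1 = wrap2 = π + 2β = 200.4807°

wrap1=200.48_deg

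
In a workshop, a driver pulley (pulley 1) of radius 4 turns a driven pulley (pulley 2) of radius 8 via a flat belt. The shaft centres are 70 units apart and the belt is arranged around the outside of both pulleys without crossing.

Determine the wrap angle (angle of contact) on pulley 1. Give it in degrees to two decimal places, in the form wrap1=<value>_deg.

open belt: β = asin((r2−r1)/C) = asin(4/70) = 3.2758°
wrap1 = π − 2β = 173.4483°
wrap2 = π + 2β = 186.5517°

wrap1=173.45_deg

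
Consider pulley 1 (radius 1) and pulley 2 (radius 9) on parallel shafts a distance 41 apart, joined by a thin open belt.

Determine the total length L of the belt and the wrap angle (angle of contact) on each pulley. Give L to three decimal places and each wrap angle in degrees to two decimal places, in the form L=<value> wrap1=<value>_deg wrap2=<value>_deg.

open belt: β = asin((r2−r1)/C) = asin(8/41) = 11.2518°
wrap1 = π − 2β = 157.4963°
wrap2 = π + 2β = 202.5037°
tangent length = C·cosβ = 40.2119
L = r1·wrap1 + r2·wrap2 + 2·C·cosβ = 1·2.7488 + 9·3.5344 + 2·40.2119 = 114.9819

L=114.982 wrap1=157.50_deg wrap2=202.50_deg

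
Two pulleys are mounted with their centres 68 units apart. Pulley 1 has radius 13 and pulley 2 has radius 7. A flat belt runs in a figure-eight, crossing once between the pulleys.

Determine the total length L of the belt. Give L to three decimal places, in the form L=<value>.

L=204.758

crossed belt: β = asin((r1+r2)/C) = asin(20/68) = 17.1046°
wrap1 = wrap2 = π + 2β = 214.2093°
tangent length = C·cosβ = 64.9923
L = (r1+r2)·wrap + 2·C·cosβ = 20·3.7387 + 2·64.9923 = 204.7578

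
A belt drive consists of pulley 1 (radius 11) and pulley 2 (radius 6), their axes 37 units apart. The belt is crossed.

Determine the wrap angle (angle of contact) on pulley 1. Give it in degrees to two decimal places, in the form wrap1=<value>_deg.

wrap1=234.70_deg

crossed belt: β = asin((r1+r2)/C) = asin(17/37) = 27.3522°
wrap1 = wrap2 = π + 2β = 234.7045°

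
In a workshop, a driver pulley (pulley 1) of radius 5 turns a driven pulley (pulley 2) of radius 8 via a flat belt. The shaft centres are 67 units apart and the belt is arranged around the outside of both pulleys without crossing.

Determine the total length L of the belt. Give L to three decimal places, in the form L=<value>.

L=174.975

open belt: β = asin((r2−r1)/C) = asin(3/67) = 2.5663°
wrap1 = π − 2β = 174.8673°
wrap2 = π + 2β = 185.1327°
tangent length = C·cosβ = 66.9328
L = r1·wrap1 + r2·wrap2 + 2·C·cosβ = 5·3.0520 + 8·3.2312 + 2·66.9328 = 174.9751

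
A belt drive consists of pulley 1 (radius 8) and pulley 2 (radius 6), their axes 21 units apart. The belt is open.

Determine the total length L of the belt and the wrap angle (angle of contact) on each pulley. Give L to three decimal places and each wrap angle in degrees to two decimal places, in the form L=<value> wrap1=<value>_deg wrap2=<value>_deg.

open belt: β = asin((r2−r1)/C) = asin(-2/21) = -5.4650°
wrap1 = π − 2β = 190.9300°
wrap2 = π + 2β = 169.0700°
tangent length = C·cosβ = 20.9045
L = r1·wrap1 + r2·wrap2 + 2·C·cosβ = 8·3.3324 + 6·2.9508 + 2·20.9045 = 86.1729

L=86.173 wrap1=190.93_deg wrap2=169.07_deg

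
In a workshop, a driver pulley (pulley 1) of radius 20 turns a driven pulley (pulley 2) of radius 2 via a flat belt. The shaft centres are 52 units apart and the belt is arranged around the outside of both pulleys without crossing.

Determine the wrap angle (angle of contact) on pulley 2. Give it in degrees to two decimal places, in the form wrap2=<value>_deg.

open belt: β = asin((r2−r1)/C) = asin(-18/52) = -20.2522°
wrap1 = π − 2β = 220.5045°
wrap2 = π + 2β = 139.4955°

wrap2=139.50_deg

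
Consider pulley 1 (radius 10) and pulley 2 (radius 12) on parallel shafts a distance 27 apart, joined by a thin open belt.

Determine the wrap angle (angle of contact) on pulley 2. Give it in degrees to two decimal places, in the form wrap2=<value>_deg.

open belt: β = asin((r2−r1)/C) = asin(2/27) = 4.2480°
wrap1 = π − 2β = 171.5040°
wrap2 = π + 2β = 188.4960°

wrap2=188.50_deg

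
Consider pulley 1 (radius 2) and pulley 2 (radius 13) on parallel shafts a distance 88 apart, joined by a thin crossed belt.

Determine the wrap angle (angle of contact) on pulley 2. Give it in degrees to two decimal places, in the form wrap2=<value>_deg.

crossed belt: β = asin((r1+r2)/C) = asin(15/88) = 9.8142°
wrap1 = wrap2 = π + 2β = 199.6285°

wrap2=199.63_deg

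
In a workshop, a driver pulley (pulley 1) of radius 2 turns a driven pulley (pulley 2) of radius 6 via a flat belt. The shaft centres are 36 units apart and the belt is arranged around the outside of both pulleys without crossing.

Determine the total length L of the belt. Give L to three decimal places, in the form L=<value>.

open belt: β = asin((r2−r1)/C) = asin(4/36) = 6.3794°
wrap1 = π − 2β = 167.2413°
wrap2 = π + 2β = 192.7587°
tangent length = C·cosβ = 35.7771
L = r1·wrap1 + r2·wrap2 + 2·C·cosβ = 2·2.9189 + 6·3.3643 + 2·35.7771 = 97.5776

L=97.578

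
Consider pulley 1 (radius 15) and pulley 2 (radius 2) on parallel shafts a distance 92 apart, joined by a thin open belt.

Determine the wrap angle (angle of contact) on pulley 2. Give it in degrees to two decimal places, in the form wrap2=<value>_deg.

wrap2=163.75_deg

open belt: β = asin((r2−r1)/C) = asin(-13/92) = -8.1233°
wrap1 = π − 2β = 196.2467°
wrap2 = π + 2β = 163.7533°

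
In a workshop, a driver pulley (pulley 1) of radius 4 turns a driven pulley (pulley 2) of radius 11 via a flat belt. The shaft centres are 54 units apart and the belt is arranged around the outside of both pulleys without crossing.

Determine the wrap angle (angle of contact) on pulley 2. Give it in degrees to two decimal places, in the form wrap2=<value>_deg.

wrap2=194.90_deg

open belt: β = asin((r2−r1)/C) = asin(7/54) = 7.4482°
wrap1 = π − 2β = 165.1036°
wrap2 = π + 2β = 194.8964°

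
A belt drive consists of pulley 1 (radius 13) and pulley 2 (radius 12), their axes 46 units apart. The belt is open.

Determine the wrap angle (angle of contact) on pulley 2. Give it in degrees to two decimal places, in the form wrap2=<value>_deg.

wrap2=177.51_deg

open belt: β = asin((r2−r1)/C) = asin(-1/46) = -1.2457°
wrap1 = π − 2β = 182.4913°
wrap2 = π + 2β = 177.5087°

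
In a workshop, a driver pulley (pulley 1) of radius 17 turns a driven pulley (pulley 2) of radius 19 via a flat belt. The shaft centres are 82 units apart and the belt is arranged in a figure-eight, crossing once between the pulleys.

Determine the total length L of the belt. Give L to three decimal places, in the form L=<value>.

L=293.172

crossed belt: β = asin((r1+r2)/C) = asin(36/82) = 26.0416°
wrap1 = wrap2 = π + 2β = 232.0833°
tangent length = C·cosβ = 73.6750
L = (r1+r2)·wrap + 2·C·cosβ = 36·4.0506 + 2·73.6750 = 293.1722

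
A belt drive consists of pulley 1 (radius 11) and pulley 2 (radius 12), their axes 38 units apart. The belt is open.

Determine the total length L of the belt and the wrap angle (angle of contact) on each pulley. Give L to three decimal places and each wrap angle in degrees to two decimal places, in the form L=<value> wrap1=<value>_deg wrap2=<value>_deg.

open belt: β = asin((r2−r1)/C) = asin(1/38) = 1.5080°
wrap1 = π − 2β = 176.9841°
wrap2 = π + 2β = 183.0159°
tangent length = C·cosβ = 37.9868
L = r1·wrap1 + r2·wrap2 + 2·C·cosβ = 11·3.0890 + 12·3.1942 + 2·37.9868 = 148.2829

L=148.283 wrap1=176.98_deg wrap2=183.02_deg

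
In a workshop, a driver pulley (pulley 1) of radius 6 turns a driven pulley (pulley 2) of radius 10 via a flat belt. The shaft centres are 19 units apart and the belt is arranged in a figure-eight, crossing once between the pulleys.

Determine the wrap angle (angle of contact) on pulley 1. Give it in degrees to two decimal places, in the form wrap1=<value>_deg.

crossed belt: β = asin((r1+r2)/C) = asin(16/19) = 57.3631°
wrap1 = wrap2 = π + 2β = 294.7262°

wrap1=294.73_deg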